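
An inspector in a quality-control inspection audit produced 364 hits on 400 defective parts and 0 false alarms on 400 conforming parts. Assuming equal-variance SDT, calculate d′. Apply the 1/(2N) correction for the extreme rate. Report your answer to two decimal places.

d′ = 4.36

The false-alarm rate is 0/400 = 0, so apply the 1/(2N) correction: FA → 1/(2·400) = 0.00125.
z(H) = z(0.91000) = 1.341
z(FA) = z(0.00125) = -3.023
d' = 1.341 − (-3.023) = 4.364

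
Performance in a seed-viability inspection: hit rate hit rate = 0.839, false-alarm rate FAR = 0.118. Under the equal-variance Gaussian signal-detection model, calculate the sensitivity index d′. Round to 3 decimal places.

d′ = 2.175

Φ⁻¹(H) = Φ⁻¹(0.839) = 0.9904
Φ⁻¹(FA) = Φ⁻¹(0.118) = -1.1850
d' = z(H) − z(FA) = 0.9904 − (-1.1850) = 2.1754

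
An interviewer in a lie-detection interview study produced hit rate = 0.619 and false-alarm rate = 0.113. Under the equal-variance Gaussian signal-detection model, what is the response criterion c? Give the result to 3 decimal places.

c = 0.454

Φ⁻¹(H) = Φ⁻¹(0.619) = 0.3029
Φ⁻¹(FA) = Φ⁻¹(0.113) = -1.2107
c = −½·[z(H) + z(FA)] = −0.5 × (0.3029 + (-1.2107)) = 0.4539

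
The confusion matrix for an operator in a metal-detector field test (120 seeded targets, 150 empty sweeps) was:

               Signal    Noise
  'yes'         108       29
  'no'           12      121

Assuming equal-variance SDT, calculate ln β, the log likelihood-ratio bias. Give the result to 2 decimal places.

ln β = -0.45

H = 108/120 = 0.9000
FA = 29/150 = 0.1933
z(H) = 1.282
z(FA) = -0.866
ln β = −½·[z(H)² − z(FA)²] = −0.5 × (1.644 − 0.750) = -0.447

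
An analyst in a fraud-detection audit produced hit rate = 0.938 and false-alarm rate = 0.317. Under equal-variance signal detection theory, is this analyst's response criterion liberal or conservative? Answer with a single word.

liberal

z(H) = 1.538, z(FA) = -0.476
c = −½·(z(H) + z(FA)) = -0.531
c < 0 → liberal criterion (biased toward responding “yes”).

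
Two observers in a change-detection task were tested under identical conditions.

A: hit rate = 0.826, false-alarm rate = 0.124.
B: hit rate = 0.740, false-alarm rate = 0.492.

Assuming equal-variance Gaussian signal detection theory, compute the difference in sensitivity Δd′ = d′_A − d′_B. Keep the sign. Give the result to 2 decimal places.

A: z(0.826) = 0.938, z(0.124) = -1.155, d' = 2.093
B: z(0.740) = 0.643, z(0.492) = -0.020, d' = 0.663
Δd' = d'_A − d'_B = 2.093 − 0.663 = 1.430
A has the higher sensitivity.

Δd′ = 1.43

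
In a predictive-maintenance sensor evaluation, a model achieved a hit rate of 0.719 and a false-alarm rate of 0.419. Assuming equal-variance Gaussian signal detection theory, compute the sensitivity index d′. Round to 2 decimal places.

z(H) = z(0.719) = 0.580
z(FA) = z(0.419) = -0.204
d' = z(H) − z(FA) = 0.580 − (-0.204) = 0.784

d′ = 0.78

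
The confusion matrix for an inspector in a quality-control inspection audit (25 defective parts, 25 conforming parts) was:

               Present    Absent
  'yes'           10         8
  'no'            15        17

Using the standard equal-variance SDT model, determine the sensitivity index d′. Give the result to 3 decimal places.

d′ = 0.214

H = 10/25 = 0.4000
FA = 8/25 = 0.3200
z(0.4000) = -0.2533, z(0.3200) = -0.4677
d' = z(H) − z(FA) = -0.2533 − (-0.4677) = 0.2144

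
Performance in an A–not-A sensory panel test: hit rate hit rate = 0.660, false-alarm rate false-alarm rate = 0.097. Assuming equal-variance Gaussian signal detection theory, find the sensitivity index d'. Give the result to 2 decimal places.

z(H) = 0.4125
z(FA) = -1.2988
d' = z(H) − z(FA) = 0.4125 − (-1.2988) = 1.7113

d' = 1.71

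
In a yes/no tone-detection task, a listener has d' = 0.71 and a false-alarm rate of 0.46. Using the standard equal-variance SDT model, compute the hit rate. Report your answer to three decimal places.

hit rate = 0.729

z(false-alarm rate) = z(0.46) = -0.1004
z(H) = z(FA) + d' = -0.1004 + 0.71 = 0.6096
hit rate = Φ(0.6096) = 0.7289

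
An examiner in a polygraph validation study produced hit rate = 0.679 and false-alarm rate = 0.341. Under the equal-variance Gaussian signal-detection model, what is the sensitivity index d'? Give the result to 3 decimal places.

z(H) = z(0.679) = 0.4649
z(FA) = z(0.341) = -0.4097
d' = z(H) − z(FA) = 0.4649 − (-0.4097) = 0.8746

d' = 0.875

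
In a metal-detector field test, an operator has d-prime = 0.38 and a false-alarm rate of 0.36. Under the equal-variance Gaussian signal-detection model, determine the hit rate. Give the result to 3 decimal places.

z(false-alarm rate) = z(0.36) = -0.3585
z(H) = z(FA) + d' = -0.3585 + 0.38 = 0.0215
hit rate = Φ(0.0215) = 0.5086

hit rate = 0.509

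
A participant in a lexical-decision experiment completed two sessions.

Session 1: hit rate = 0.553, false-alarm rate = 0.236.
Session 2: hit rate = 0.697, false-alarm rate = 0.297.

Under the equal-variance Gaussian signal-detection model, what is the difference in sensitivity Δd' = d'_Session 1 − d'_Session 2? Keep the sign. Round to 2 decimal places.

Δd' = -0.20

Session 1: z(0.553) = 0.133, z(0.236) = -0.719, d' = 0.852
Session 2: z(0.697) = 0.516, z(0.297) = -0.533, d' = 1.049
Δd' = d'_Session 1 − d'_Session 2 = 0.852 − 1.049 = -0.197
Session 2 has the higher sensitivity.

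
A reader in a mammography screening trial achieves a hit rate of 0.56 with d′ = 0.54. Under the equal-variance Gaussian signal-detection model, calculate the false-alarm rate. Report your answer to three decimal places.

z(hit rate) = z(0.56) = 0.1510
z(FA) = z(H) − d' = 0.1510 − 0.54 = -0.3890
false-alarm rate = Φ(-0.3890) = 0.3486

false-alarm rate = 0.349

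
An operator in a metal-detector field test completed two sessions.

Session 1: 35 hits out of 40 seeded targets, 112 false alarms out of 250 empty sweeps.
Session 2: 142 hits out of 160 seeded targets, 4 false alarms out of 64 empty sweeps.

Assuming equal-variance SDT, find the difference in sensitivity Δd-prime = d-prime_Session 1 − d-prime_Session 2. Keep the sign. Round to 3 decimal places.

Session 1: z(0.8750) = 1.1503, z(0.4480) = -0.1307, d' = 1.2810
Session 2: z(0.8875) = 1.2133, z(0.0625) = -1.5341, d' = 2.7474
Δd' = d'_Session 1 − d'_Session 2 = 1.2810 − 2.7474 = -1.4664
Session 2 has the higher sensitivity.

Δd-prime = -1.466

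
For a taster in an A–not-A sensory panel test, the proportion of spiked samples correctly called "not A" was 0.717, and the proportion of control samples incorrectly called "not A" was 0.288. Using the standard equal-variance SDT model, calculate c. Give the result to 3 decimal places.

Φ⁻¹(H) = 0.5740
Φ⁻¹(FA) = -0.5592
c = −½·[z(H) + z(FA)] = −0.5 × (0.5740 + (-0.5592)) = -0.0074
c < 0: the taster has a liberal response bias.

c = -0.007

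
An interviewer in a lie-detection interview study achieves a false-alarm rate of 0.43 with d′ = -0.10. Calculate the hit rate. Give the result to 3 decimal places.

hit rate = 0.391

z(false-alarm rate) = z(0.43) = -0.1764
z(H) = z(FA) + d' = -0.1764 + (-0.10) = -0.2764
hit rate = Φ(-0.2764) = 0.3911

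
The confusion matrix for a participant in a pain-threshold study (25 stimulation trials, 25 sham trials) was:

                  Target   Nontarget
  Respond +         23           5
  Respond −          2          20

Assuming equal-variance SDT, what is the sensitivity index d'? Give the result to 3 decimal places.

H = 23/25 = 0.9200
FA = 5/25 = 0.2000
Φ⁻¹(H) = Φ⁻¹(0.9200) = 1.4051
Φ⁻¹(FA) = Φ⁻¹(0.2000) = -0.8416
d' = z(H) − z(FA) = 1.4051 − (-0.8416) = 2.2467

d' = 2.247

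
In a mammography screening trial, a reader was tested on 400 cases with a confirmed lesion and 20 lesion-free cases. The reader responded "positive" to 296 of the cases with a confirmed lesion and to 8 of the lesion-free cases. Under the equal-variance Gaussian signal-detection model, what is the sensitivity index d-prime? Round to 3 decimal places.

H = 296/400 = 0.7400
FA = 8/20 = 0.4000
Φ⁻¹(H) = Φ⁻¹(0.7400) = 0.6433
Φ⁻¹(FA) = Φ⁻¹(0.4000) = -0.2533
d' = z(H) − z(FA) = 0.6433 − (-0.2533) = 0.8966

d-prime = 0.897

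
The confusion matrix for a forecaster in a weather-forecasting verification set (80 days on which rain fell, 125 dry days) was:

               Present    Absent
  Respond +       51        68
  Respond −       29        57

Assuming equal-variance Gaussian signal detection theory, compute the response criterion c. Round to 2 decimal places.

H = 51/80 = 0.6375
FA = 68/125 = 0.5440
Φ⁻¹(H) = 0.3518
Φ⁻¹(FA) = 0.1105
c = −½·[z(H) + z(FA)] = −0.5 × (0.3518 + 0.1105) = -0.23115

c = -0.23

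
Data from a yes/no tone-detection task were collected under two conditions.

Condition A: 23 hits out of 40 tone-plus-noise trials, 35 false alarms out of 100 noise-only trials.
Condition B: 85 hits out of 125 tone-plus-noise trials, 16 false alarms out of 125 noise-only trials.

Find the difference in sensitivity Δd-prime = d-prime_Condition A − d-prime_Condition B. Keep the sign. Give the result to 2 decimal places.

Δd-prime = -1.03

Condition A: z(0.5750) = 0.189, z(0.3500) = -0.385, d' = 0.574
Condition B: z(0.6800) = 0.468, z(0.1280) = -1.136, d' = 1.604
Δd' = d'_Condition A − d'_Condition B = 0.574 − 1.604 = -1.030
Condition B has the higher sensitivity.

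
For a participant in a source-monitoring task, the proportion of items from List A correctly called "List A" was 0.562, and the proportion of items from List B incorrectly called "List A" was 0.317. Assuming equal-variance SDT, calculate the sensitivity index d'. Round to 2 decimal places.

z(0.562) = 0.156, z(0.317) = -0.476
d' = z(H) − z(FA) = 0.156 − (-0.476) = 0.632

d' = 0.63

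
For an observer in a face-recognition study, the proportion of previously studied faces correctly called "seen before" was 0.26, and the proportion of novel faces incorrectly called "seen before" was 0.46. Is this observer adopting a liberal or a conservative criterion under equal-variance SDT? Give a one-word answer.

conservative

z(H) = -0.643, z(FA) = -0.100
c = −½·(z(H) + z(FA)) = 0.3715
c > 0 → conservative criterion (biased toward responding “no”).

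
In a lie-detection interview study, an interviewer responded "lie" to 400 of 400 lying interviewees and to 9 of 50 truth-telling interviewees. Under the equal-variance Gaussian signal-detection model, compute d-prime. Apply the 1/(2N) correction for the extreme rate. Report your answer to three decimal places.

d-prime = 3.939

The hit rate is 400/400 = 1, so apply the 1/(2N) correction: H → 1 − 1/(2·400) = 0.99875.
z(H) = z(0.99875) = 3.0233
z(FA) = z(0.18000) = -0.9154
d' = 3.0233 − (-0.9154) = 3.9387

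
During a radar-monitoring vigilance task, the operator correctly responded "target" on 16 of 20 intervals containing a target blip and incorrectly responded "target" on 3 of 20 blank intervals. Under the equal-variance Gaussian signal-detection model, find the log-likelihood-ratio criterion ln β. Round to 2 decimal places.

H = 16/20 = 0.8000
FA = 3/20 = 0.1500
Φ⁻¹(H) = Φ⁻¹(0.8000) = 0.842
Φ⁻¹(FA) = Φ⁻¹(0.1500) = -1.036
ln β = −½·[z(H)² − z(FA)²] = −0.5 × (0.709 − 1.073) = 0.182

ln β = 0.18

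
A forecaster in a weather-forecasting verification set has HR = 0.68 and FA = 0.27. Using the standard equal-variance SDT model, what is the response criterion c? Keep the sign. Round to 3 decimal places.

c = 0.073

z(H) = 0.4677
z(FA) = -0.6128
c = −½·[z(H) + z(FA)] = −0.5 × (0.4677 + (-0.6128)) = 0.07255
c > 0: the forecaster has a conservative response bias.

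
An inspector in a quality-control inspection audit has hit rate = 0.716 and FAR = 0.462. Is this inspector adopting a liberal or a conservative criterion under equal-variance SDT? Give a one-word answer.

z(H) = 0.571, z(FA) = -0.095
c = −½·(z(H) + z(FA)) = -0.238
c < 0 → liberal criterion (biased toward responding “yes”).

liberal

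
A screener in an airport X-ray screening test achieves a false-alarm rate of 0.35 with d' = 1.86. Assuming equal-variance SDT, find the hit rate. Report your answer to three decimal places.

hit rate = 0.930

z(false-alarm rate) = z(0.35) = -0.3853
z(H) = z(FA) + d' = -0.3853 + 1.86 = 1.4747
hit rate = Φ(1.4747) = 0.9299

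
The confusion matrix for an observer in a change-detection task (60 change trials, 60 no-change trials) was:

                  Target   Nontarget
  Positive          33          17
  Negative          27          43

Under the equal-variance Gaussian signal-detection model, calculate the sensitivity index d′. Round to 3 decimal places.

H = 33/60 = 0.5500
FA = 17/60 = 0.2833
z(H) = z(0.5500) = 0.1257
z(FA) = z(0.2833) = -0.5731
d' = z(H) − z(FA) = 0.1257 − (-0.5731) = 0.6988

d′ = 0.699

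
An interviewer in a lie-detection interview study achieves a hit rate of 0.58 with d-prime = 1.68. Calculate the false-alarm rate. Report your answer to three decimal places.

false-alarm rate = 0.070

z(hit rate) = z(0.58) = 0.2019
z(FA) = z(H) − d' = 0.2019 − 1.68 = -1.4781
false-alarm rate = Φ(-1.4781) = 0.0697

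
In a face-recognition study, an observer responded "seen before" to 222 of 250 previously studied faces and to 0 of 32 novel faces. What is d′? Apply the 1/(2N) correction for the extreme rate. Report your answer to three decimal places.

The false-alarm rate is 0/32 = 0, so apply the 1/(2N) correction: FA → 1/(2·32) = 0.01562.
z(H) = z(0.88800) = 1.2160
z(FA) = z(0.01562) = -2.1540
d' = 1.2160 − (-2.1540) = 3.3700

d′ = 3.370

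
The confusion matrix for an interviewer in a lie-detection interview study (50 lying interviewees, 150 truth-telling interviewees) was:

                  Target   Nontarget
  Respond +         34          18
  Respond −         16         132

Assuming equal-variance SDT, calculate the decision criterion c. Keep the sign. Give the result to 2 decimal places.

c = 0.35

H = 34/50 = 0.6800
FA = 18/150 = 0.1200
z(H) = z(0.6800) = 0.4677
z(FA) = z(0.1200) = -1.1750
c = −½·[z(H) + z(FA)] = −0.5 × (0.4677 + (-1.1750)) = 0.35365
c > 0: the interviewer has a conservative response bias.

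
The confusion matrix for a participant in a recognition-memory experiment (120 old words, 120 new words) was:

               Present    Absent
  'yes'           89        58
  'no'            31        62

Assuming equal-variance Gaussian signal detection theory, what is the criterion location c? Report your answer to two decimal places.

H = 89/120 = 0.7417
FA = 58/120 = 0.4833
z(H) = z(0.7417) = 0.649
z(FA) = z(0.4833) = -0.042
c = −½·[z(H) + z(FA)] = −0.5 × (0.649 + (-0.042)) = -0.3035

c = -0.30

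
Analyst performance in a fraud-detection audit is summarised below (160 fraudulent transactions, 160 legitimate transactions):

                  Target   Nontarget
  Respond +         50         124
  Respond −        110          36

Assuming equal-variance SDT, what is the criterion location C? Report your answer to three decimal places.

H = 50/160 = 0.3125
FA = 124/160 = 0.7750
z(0.3125) = -0.4888, z(0.7750) = 0.7554
c = −½·[z(H) + z(FA)] = −0.5 × (-0.4888 + 0.7554) = -0.1333

C = -0.133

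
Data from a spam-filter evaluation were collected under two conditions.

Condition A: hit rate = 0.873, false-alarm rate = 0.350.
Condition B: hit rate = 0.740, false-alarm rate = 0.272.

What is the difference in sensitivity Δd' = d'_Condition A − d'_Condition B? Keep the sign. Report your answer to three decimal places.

Δd' = 0.276

Condition A: z(0.873) = 1.1407, z(0.350) = -0.3853, d' = 1.5260
Condition B: z(0.740) = 0.6433, z(0.272) = -0.6068, d' = 1.2501
Δd' = d'_Condition A − d'_Condition B = 1.5260 − 1.2501 = 0.2759
Condition A has the higher sensitivity.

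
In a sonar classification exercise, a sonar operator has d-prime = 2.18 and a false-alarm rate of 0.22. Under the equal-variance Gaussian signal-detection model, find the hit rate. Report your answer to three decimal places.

z(false-alarm rate) = z(0.22) = -0.7722
z(H) = z(FA) + d' = -0.7722 + 2.18 = 1.4078
hit rate = Φ(1.4078) = 0.9204

hit rate = 0.920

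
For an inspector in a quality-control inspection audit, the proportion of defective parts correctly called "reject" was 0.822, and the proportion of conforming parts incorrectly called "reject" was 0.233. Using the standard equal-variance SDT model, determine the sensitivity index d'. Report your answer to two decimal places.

d' = 1.65

z(0.822) = 0.923, z(0.233) = -0.729
d' = z(H) − z(FA) = 0.923 − (-0.729) = 1.652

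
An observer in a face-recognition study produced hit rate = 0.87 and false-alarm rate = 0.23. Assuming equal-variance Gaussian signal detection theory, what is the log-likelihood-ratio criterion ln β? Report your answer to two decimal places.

ln β = -0.36

Φ⁻¹(H) = 1.126
Φ⁻¹(FA) = -0.739
ln β = −½·[z(H)² − z(FA)²] = −0.5 × (1.268 − 0.546) = -0.361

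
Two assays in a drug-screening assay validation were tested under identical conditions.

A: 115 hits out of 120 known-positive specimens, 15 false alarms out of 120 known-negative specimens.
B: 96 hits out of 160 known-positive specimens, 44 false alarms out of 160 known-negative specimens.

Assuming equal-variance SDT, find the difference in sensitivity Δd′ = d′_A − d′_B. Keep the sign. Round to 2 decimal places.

A: z(0.9583) = 1.731, z(0.1250) = -1.150, d' = 2.881
B: z(0.6000) = 0.253, z(0.2750) = -0.598, d' = 0.851
Δd' = d'_A − d'_B = 2.881 − 0.851 = 2.030
A has the higher sensitivity.

Δd′ = 2.03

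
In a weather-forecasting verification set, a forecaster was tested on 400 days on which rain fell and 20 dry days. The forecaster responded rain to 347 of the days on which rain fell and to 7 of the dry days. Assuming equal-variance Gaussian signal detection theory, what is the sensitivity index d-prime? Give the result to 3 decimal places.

H = 347/400 = 0.8675
FA = 7/20 = 0.3500
z(0.8675) = 1.1147, z(0.3500) = -0.3853
d' = z(H) − z(FA) = 1.1147 − (-0.3853) = 1.5000

d-prime = 1.500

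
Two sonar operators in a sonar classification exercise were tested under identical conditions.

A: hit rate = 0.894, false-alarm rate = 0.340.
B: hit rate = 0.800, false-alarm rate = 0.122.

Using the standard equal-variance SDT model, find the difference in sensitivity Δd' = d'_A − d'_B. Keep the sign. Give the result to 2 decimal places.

Δd' = -0.35

A: z(0.894) = 1.248, z(0.340) = -0.412, d' = 1.660
B: z(0.800) = 0.842, z(0.122) = -1.165, d' = 2.007
Δd' = d'_A − d'_B = 1.660 − 2.007 = -0.347
B has the higher sensitivity.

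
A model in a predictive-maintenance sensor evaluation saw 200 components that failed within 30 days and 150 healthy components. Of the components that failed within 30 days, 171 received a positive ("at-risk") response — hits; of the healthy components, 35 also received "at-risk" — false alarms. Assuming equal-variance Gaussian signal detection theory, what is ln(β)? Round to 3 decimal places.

H = 171/200 = 0.8550
FA = 35/150 = 0.2333
z(H) = z(0.8550) = 1.0581
z(FA) = z(0.2333) = -0.7280
ln β = −½·[z(H)² − z(FA)²] = −0.5 × (1.1196 − 0.5300) = -0.2948

ln β = -0.295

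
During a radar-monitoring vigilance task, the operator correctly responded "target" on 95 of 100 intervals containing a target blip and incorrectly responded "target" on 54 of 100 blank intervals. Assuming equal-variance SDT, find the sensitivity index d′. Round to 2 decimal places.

d′ = 1.54

H = 95/100 = 0.9500
FA = 54/100 = 0.5400
Φ⁻¹(H) = 1.6449
Φ⁻¹(FA) = 0.1004
d' = z(H) − z(FA) = 1.6449 − 0.1004 = 1.5445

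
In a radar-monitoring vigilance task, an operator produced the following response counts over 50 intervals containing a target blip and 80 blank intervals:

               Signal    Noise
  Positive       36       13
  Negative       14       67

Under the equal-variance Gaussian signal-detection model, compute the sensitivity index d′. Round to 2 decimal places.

H = 36/50 = 0.7200
FA = 13/80 = 0.1625
Φ⁻¹(H) = 0.583
Φ⁻¹(FA) = -0.984
d' = z(H) − z(FA) = 0.583 − (-0.984) = 1.567

d′ = 1.57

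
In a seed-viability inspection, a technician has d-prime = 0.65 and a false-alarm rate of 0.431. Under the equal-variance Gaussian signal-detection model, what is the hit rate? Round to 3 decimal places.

z(false-alarm rate) = z(0.431) = -0.1738
z(H) = z(FA) + d' = -0.1738 + 0.65 = 0.4762
hit rate = Φ(0.4762) = 0.6830

hit rate = 0.683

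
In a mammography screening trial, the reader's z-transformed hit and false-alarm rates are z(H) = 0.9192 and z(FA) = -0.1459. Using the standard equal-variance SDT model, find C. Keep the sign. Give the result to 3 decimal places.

C = -0.387

c = −½·[z(H) + z(FA)] = −½·(0.9192 + (-0.1459)) = -0.38665
c < 0: the reader has a liberal response bias.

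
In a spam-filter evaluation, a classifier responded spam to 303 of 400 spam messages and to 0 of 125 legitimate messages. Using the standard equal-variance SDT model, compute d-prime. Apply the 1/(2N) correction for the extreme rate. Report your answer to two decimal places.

d-prime = 3.35

The false-alarm rate is 0/125 = 0, so apply the 1/(2N) correction: FA → 1/(2·125) = 0.00400.
z(H) = z(0.75750) = 0.698
z(FA) = z(0.00400) = -2.652
d' = 0.698 − (-2.652) = 3.350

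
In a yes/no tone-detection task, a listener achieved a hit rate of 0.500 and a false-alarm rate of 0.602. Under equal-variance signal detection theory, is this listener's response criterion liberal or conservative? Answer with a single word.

z(H) = 0.000, z(FA) = 0.259
c = −½·(z(H) + z(FA)) = -0.1295
c < 0 → liberal criterion (biased toward responding “yes”).

liberal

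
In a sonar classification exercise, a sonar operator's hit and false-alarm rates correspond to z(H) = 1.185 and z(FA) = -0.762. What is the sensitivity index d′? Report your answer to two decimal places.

d′ = 1.95

d' = z(H) − z(FA) = 1.185 − (-0.762) = 1.947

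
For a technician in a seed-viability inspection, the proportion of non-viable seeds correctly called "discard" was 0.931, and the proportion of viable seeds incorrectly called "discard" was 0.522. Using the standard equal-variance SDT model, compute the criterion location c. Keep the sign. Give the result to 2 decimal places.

z(0.931) = 1.483, z(0.522) = 0.055
c = −½·[z(H) + z(FA)] = −0.5 × (1.483 + 0.055) = -0.769
c < 0: the technician has a liberal response bias.

c = -0.77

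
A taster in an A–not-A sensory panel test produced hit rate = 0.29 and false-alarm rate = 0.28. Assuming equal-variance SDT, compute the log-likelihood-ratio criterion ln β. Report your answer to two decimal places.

ln β = 0.02

z(0.29) = -0.553, z(0.28) = -0.583
ln β = −½·[z(H)² − z(FA)²] = −0.5 × (0.306 − 0.340) = 0.017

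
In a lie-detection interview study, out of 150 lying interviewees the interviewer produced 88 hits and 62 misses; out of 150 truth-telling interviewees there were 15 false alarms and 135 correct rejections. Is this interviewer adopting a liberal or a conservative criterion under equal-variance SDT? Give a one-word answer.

z(H) = 0.219, z(FA) = -1.282
c = −½·(z(H) + z(FA)) = 0.5315
c > 0 → conservative criterion (biased toward responding “no”).

conservative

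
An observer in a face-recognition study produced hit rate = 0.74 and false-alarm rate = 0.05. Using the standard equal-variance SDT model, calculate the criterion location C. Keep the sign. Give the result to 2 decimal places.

z(H) = 0.643
z(FA) = -1.645
c = −½·[z(H) + z(FA)] = −0.5 × (0.643 + (-1.645)) = 0.501

C = 0.50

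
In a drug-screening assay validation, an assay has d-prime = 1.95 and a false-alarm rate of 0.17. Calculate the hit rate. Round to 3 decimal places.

z(false-alarm rate) = z(0.17) = -0.9542
z(H) = z(FA) + d' = -0.9542 + 1.95 = 0.9958
hit rate = Φ(0.9958) = 0.8403

hit rate = 0.840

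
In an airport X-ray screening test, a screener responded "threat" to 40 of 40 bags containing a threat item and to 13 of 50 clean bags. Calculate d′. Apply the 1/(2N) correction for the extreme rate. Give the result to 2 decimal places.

The hit rate is 40/40 = 1, so apply the 1/(2N) correction: H → 1 − 1/(2·40) = 0.98750.
z(H) = z(0.98750) = 2.241
z(FA) = z(0.26000) = -0.643
d' = 2.241 − (-0.643) = 2.884

d′ = 2.88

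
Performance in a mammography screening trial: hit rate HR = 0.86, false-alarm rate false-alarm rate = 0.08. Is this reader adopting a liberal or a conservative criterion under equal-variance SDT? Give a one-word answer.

z(H) = 1.080, z(FA) = -1.405
c = −½·(z(H) + z(FA)) = 0.1625
c > 0 → conservative criterion (biased toward responding “no”).

conservative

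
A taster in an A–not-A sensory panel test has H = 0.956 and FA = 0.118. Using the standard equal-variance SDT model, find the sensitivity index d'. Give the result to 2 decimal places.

z(H) = z(0.956) = 1.706
z(FA) = z(0.118) = -1.185
d' = z(H) − z(FA) = 1.706 − (-1.185) = 2.891

d' = 2.89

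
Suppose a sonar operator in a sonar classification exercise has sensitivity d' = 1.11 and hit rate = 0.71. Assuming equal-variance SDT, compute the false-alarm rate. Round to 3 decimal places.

z(hit rate) = z(0.71) = 0.5534
z(FA) = z(H) − d' = 0.5534 − 1.11 = -0.5566
false-alarm rate = Φ(-0.5566) = 0.2889

false-alarm rate = 0.289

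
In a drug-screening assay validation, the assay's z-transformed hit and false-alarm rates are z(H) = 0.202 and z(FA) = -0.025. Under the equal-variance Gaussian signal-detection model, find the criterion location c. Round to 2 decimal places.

c = −½·[z(H) + z(FA)] = −½·(0.202 + (-0.025)) = -0.0885
c < 0: the assay has a liberal response bias.

c = -0.09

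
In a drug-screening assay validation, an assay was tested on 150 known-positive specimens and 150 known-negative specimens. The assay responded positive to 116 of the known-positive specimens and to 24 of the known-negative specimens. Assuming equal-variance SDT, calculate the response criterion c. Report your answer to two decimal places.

H = 116/150 = 0.7733
FA = 24/150 = 0.1600
z(0.7733) = 0.7498, z(0.1600) = -0.9945
c = −½·[z(H) + z(FA)] = −0.5 × (0.7498 + (-0.9945)) = 0.12235

c = 0.12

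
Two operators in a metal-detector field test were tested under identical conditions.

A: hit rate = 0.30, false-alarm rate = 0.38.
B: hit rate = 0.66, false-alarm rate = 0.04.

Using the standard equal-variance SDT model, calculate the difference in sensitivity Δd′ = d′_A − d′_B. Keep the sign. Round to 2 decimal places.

Δd′ = -2.38

A: z(0.30) = -0.524, z(0.38) = -0.305, d' = -0.219
B: z(0.66) = 0.412, z(0.04) = -1.751, d' = 2.163
Δd' = d'_A − d'_B = -0.219 − 2.163 = -2.382
B has the higher sensitivity.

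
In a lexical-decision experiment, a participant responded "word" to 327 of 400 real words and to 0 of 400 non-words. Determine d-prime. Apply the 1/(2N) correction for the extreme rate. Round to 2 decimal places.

The false-alarm rate is 0/400 = 0, so apply the 1/(2N) correction: FA → 1/(2·400) = 0.00125.
z(H) = z(0.81750) = 0.906
z(FA) = z(0.00125) = -3.023
d' = 0.906 − (-3.023) = 3.929

d-prime = 3.93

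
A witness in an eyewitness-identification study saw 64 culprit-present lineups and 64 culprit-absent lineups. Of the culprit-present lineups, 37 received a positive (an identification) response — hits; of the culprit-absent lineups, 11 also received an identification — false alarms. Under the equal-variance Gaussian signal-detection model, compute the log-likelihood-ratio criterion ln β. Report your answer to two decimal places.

ln β = 0.43

H = 37/64 = 0.5781
FA = 11/64 = 0.1719
z(H) = z(0.5781) = 0.197
z(FA) = z(0.1719) = -0.947
ln β = −½·[z(H)² − z(FA)²] = −0.5 × (0.039 − 0.897) = 0.429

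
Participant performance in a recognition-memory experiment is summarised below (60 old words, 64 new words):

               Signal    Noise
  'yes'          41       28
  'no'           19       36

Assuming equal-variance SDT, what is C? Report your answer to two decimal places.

H = 41/60 = 0.6833
FA = 28/64 = 0.4375
z(H) = 0.4769
z(FA) = -0.1573
c = −½·[z(H) + z(FA)] = −0.5 × (0.4769 + (-0.1573)) = -0.1598
c < 0: the participant has a liberal response bias.

C = -0.16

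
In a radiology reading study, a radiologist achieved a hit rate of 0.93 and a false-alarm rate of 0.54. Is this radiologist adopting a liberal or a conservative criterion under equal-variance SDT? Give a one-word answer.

z(H) = 1.476, z(FA) = 0.100
c = −½·(z(H) + z(FA)) = -0.788
c < 0 → liberal criterion (biased toward responding “yes”).

liberal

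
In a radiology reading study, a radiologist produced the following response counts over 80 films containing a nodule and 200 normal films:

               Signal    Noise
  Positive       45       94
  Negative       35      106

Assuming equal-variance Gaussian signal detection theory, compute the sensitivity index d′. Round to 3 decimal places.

H = 45/80 = 0.5625
FA = 94/200 = 0.4700
z(H) = z(0.5625) = 0.1573
z(FA) = z(0.4700) = -0.0753
d' = z(H) − z(FA) = 0.1573 − (-0.0753) = 0.2326

d′ = 0.233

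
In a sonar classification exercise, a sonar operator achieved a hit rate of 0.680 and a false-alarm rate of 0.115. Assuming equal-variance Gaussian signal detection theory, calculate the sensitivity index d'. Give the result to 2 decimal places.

z(0.680) = 0.468, z(0.115) = -1.200
d' = z(H) − z(FA) = 0.468 − (-1.200) = 1.668

d' = 1.67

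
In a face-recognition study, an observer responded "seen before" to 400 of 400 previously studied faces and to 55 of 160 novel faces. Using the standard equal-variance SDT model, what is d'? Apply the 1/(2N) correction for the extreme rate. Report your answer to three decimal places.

The hit rate is 400/400 = 1, so apply the 1/(2N) correction: H → 1 − 1/(2·400) = 0.99875.
z(H) = z(0.99875) = 3.0233
z(FA) = z(0.34375) = -0.4023
d' = 3.0233 − (-0.4023) = 3.4256

d' = 3.426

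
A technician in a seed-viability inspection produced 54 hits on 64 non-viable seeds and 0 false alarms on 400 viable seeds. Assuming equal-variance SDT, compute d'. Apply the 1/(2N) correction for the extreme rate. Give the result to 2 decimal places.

The false-alarm rate is 0/400 = 0, so apply the 1/(2N) correction: FA → 1/(2·400) = 0.00125.
z(H) = z(0.84375) = 1.010
z(FA) = z(0.00125) = -3.023
d' = 1.010 − (-3.023) = 4.033

d' = 4.03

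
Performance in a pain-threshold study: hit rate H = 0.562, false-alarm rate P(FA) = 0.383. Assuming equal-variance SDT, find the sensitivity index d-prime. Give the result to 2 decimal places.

Φ⁻¹(H) = Φ⁻¹(0.562) = 0.1560
Φ⁻¹(FA) = Φ⁻¹(0.383) = -0.2976
d' = z(H) − z(FA) = 0.1560 − (-0.2976) = 0.4536

d-prime = 0.45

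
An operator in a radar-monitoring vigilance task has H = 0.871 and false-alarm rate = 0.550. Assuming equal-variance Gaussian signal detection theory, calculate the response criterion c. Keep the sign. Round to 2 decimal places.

z(0.871) = 1.131, z(0.550) = 0.126
c = −½·[z(H) + z(FA)] = −0.5 × (1.131 + 0.126) = -0.6285
c < 0: the operator has a liberal response bias.

c = -0.63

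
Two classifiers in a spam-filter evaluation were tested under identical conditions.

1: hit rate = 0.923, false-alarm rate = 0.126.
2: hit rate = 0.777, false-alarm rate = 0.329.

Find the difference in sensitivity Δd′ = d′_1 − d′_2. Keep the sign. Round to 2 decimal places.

1: z(0.923) = 1.426, z(0.126) = -1.146, d' = 2.572
2: z(0.777) = 0.762, z(0.329) = -0.443, d' = 1.205
Δd' = d'_1 − d'_2 = 2.572 − 1.205 = 1.367
1 has the higher sensitivity.

Δd′ = 1.37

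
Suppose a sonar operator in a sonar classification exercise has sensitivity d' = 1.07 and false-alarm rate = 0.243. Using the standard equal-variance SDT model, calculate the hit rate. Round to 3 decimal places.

z(false-alarm rate) = z(0.243) = -0.6967
z(H) = z(FA) + d' = -0.6967 + 1.07 = 0.3733
hit rate = Φ(0.3733) = 0.6455

hit rate = 0.646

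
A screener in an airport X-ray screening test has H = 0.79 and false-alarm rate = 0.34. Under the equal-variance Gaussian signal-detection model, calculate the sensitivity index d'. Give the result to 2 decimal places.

d' = 1.22

z(0.79) = 0.806, z(0.34) = -0.412
d' = z(H) − z(FA) = 0.806 − (-0.412) = 1.218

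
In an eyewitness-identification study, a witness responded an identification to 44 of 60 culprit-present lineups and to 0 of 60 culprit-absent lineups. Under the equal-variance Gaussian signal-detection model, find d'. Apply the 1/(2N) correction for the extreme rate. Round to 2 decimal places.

d' = 3.02

The false-alarm rate is 0/60 = 0, so apply the 1/(2N) correction: FA → 1/(2·60) = 0.00833.
z(H) = z(0.73333) = 0.623
z(FA) = z(0.00833) = -2.394
d' = 0.623 − (-2.394) = 3.017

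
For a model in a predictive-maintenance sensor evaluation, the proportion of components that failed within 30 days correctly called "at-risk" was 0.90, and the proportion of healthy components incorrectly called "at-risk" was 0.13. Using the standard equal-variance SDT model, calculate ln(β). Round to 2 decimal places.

ln β = -0.19

z(0.90) = 1.282, z(0.13) = -1.126
ln β = −½·[z(H)² − z(FA)²] = −0.5 × (1.644 − 1.268) = -0.188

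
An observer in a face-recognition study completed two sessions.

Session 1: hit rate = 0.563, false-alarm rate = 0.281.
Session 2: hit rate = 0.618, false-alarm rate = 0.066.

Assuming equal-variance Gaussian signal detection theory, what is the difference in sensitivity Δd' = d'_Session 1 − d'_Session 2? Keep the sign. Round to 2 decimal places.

Session 1: z(0.563) = 0.159, z(0.281) = -0.580, d' = 0.739
Session 2: z(0.618) = 0.300, z(0.066) = -1.506, d' = 1.806
Δd' = d'_Session 1 − d'_Session 2 = 0.739 − 1.806 = -1.067
Session 2 has the higher sensitivity.

Δd' = -1.07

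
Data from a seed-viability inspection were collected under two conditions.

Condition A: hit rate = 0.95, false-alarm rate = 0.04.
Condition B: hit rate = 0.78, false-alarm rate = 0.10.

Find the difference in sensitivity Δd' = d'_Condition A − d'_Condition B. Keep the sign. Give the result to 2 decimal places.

Condition A: z(0.95) = 1.645, z(0.04) = -1.751, d' = 3.396
Condition B: z(0.78) = 0.772, z(0.10) = -1.282, d' = 2.054
Δd' = d'_Condition A − d'_Condition B = 3.396 − 2.054 = 1.342
Condition A has the higher sensitivity.

Δd' = 1.34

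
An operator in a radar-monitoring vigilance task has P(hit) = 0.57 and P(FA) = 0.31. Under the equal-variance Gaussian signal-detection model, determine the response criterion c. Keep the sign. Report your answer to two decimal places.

Φ⁻¹(H) = 0.1764
Φ⁻¹(FA) = -0.4959
c = −½·[z(H) + z(FA)] = −0.5 × (0.1764 + (-0.4959)) = 0.15975
c > 0: the operator has a conservative response bias.

c = 0.16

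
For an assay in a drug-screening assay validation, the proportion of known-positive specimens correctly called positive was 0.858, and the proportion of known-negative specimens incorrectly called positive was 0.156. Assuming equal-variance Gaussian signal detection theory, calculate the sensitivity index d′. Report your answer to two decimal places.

d′ = 2.08

z(0.858) = 1.0714, z(0.156) = -1.0110
d' = z(H) − z(FA) = 1.0714 − (-1.0110) = 2.0824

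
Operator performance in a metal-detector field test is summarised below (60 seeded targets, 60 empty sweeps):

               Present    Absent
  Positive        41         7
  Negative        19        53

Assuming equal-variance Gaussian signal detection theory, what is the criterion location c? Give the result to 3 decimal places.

H = 41/60 = 0.6833
FA = 7/60 = 0.1167
z(H) = z(0.6833) = 0.4769
z(FA) = z(0.1167) = -1.1916
c = −½·[z(H) + z(FA)] = −0.5 × (0.4769 + (-1.1916)) = 0.35735
c > 0: the operator has a conservative response bias.

c = 0.357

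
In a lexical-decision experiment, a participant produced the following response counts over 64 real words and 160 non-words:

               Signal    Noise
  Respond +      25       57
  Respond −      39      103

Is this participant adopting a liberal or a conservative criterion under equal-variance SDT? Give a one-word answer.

z(H) = -0.278, z(FA) = -0.369
c = −½·(z(H) + z(FA)) = 0.3235
c > 0 → conservative criterion (biased toward responding “no”).

conservative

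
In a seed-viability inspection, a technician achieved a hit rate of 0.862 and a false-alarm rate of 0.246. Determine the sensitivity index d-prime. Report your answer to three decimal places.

d-prime = 1.776

z(H) = 1.0893
z(FA) = -0.6871
d' = z(H) − z(FA) = 1.0893 − (-0.6871) = 1.7764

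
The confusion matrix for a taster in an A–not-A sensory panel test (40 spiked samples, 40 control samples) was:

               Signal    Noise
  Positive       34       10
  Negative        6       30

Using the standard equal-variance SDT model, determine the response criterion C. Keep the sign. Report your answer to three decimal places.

H = 34/40 = 0.8500
FA = 10/40 = 0.2500
z(H) = 1.0364
z(FA) = -0.6745
c = −½·[z(H) + z(FA)] = −0.5 × (1.0364 + (-0.6745)) = -0.18095
c < 0: the taster has a liberal response bias.

C = -0.181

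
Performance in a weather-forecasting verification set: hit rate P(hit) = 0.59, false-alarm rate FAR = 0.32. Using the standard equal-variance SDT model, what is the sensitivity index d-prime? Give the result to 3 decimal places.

Φ⁻¹(H) = 0.2275
Φ⁻¹(FA) = -0.4677
d' = z(H) − z(FA) = 0.2275 − (-0.4677) = 0.6952

d-prime = 0.695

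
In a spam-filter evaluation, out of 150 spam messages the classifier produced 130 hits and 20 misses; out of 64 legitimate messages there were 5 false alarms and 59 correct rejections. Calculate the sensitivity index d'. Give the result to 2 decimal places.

d' = 2.53

H = 130/150 = 0.8667
FA = 5/64 = 0.0781
z(H) = z(0.8667) = 1.111
z(FA) = z(0.0781) = -1.418
d' = z(H) − z(FA) = 1.111 − (-1.418) = 2.529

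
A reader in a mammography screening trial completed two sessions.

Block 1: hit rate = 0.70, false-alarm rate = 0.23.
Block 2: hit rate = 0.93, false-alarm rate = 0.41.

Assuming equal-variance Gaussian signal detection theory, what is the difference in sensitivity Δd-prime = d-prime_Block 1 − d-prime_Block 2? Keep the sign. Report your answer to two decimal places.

Δd-prime = -0.44

Block 1: z(0.70) = 0.524, z(0.23) = -0.739, d' = 1.263
Block 2: z(0.93) = 1.476, z(0.41) = -0.228, d' = 1.704
Δd' = d'_Block 1 − d'_Block 2 = 1.263 − 1.704 = -0.441
Block 2 has the higher sensitivity.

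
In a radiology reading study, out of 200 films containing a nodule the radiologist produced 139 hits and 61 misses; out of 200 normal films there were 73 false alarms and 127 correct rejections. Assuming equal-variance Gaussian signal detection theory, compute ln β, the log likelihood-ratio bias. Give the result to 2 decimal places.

H = 139/200 = 0.6950
FA = 73/200 = 0.3650
z(0.6950) = 0.510, z(0.3650) = -0.345
ln β = −½·[z(H)² − z(FA)²] = −0.5 × (0.260 − 0.119) = -0.0705

ln β = -0.07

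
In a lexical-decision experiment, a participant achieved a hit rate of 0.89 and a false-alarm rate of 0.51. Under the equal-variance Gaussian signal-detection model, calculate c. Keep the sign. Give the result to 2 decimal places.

Φ⁻¹(0.89) = 1.227, Φ⁻¹(0.51) = 0.025
c = −½·[z(H) + z(FA)] = −0.5 × (1.227 + 0.025) = -0.626
c < 0: the participant has a liberal response bias.

c = -0.63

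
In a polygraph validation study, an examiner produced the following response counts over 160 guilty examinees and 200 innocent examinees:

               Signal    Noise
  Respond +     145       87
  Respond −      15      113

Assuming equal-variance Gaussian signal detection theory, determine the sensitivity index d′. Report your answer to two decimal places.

H = 145/160 = 0.9062
FA = 87/200 = 0.4350
z(H) = z(0.9062) = 1.3177
z(FA) = z(0.4350) = -0.1637
d' = z(H) − z(FA) = 1.3177 − (-0.1637) = 1.4814

d′ = 1.48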